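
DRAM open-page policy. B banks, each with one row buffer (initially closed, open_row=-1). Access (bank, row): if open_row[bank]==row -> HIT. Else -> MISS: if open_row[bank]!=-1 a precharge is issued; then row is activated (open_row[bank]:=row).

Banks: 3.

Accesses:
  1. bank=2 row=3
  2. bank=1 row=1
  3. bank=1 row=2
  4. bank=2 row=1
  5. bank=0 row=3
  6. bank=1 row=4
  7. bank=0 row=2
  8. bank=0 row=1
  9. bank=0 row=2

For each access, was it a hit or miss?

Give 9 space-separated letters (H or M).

Acc 1: bank2 row3 -> MISS (open row3); precharges=0
Acc 2: bank1 row1 -> MISS (open row1); precharges=0
Acc 3: bank1 row2 -> MISS (open row2); precharges=1
Acc 4: bank2 row1 -> MISS (open row1); precharges=2
Acc 5: bank0 row3 -> MISS (open row3); precharges=2
Acc 6: bank1 row4 -> MISS (open row4); precharges=3
Acc 7: bank0 row2 -> MISS (open row2); precharges=4
Acc 8: bank0 row1 -> MISS (open row1); precharges=5
Acc 9: bank0 row2 -> MISS (open row2); precharges=6

Answer: M M M M M M M M M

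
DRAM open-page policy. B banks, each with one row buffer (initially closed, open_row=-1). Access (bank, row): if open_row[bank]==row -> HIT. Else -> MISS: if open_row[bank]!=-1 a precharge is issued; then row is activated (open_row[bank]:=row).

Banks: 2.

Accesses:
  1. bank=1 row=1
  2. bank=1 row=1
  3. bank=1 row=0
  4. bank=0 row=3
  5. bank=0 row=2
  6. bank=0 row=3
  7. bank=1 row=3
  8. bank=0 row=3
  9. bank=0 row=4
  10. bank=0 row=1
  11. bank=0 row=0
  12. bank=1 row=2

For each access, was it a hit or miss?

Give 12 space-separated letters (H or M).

Answer: M H M M M M M H M M M M

Derivation:
Acc 1: bank1 row1 -> MISS (open row1); precharges=0
Acc 2: bank1 row1 -> HIT
Acc 3: bank1 row0 -> MISS (open row0); precharges=1
Acc 4: bank0 row3 -> MISS (open row3); precharges=1
Acc 5: bank0 row2 -> MISS (open row2); precharges=2
Acc 6: bank0 row3 -> MISS (open row3); precharges=3
Acc 7: bank1 row3 -> MISS (open row3); precharges=4
Acc 8: bank0 row3 -> HIT
Acc 9: bank0 row4 -> MISS (open row4); precharges=5
Acc 10: bank0 row1 -> MISS (open row1); precharges=6
Acc 11: bank0 row0 -> MISS (open row0); precharges=7
Acc 12: bank1 row2 -> MISS (open row2); precharges=8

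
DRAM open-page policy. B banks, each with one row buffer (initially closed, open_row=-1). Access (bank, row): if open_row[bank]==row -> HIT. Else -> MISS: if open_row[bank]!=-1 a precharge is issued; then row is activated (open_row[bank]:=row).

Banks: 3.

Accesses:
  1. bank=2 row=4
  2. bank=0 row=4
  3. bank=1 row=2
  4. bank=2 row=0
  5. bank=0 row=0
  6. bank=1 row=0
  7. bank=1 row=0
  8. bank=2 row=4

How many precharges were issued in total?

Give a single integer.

Acc 1: bank2 row4 -> MISS (open row4); precharges=0
Acc 2: bank0 row4 -> MISS (open row4); precharges=0
Acc 3: bank1 row2 -> MISS (open row2); precharges=0
Acc 4: bank2 row0 -> MISS (open row0); precharges=1
Acc 5: bank0 row0 -> MISS (open row0); precharges=2
Acc 6: bank1 row0 -> MISS (open row0); precharges=3
Acc 7: bank1 row0 -> HIT
Acc 8: bank2 row4 -> MISS (open row4); precharges=4

Answer: 4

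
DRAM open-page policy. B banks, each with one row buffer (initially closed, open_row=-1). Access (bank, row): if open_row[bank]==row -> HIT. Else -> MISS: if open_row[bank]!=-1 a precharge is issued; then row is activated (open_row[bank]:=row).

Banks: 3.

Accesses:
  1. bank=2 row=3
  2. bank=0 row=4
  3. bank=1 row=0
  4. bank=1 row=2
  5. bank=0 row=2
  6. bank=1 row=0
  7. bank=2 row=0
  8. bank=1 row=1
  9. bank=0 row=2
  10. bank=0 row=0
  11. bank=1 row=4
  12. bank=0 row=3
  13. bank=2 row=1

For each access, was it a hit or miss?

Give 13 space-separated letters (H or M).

Acc 1: bank2 row3 -> MISS (open row3); precharges=0
Acc 2: bank0 row4 -> MISS (open row4); precharges=0
Acc 3: bank1 row0 -> MISS (open row0); precharges=0
Acc 4: bank1 row2 -> MISS (open row2); precharges=1
Acc 5: bank0 row2 -> MISS (open row2); precharges=2
Acc 6: bank1 row0 -> MISS (open row0); precharges=3
Acc 7: bank2 row0 -> MISS (open row0); precharges=4
Acc 8: bank1 row1 -> MISS (open row1); precharges=5
Acc 9: bank0 row2 -> HIT
Acc 10: bank0 row0 -> MISS (open row0); precharges=6
Acc 11: bank1 row4 -> MISS (open row4); precharges=7
Acc 12: bank0 row3 -> MISS (open row3); precharges=8
Acc 13: bank2 row1 -> MISS (open row1); precharges=9

Answer: M M M M M M M M H M M M M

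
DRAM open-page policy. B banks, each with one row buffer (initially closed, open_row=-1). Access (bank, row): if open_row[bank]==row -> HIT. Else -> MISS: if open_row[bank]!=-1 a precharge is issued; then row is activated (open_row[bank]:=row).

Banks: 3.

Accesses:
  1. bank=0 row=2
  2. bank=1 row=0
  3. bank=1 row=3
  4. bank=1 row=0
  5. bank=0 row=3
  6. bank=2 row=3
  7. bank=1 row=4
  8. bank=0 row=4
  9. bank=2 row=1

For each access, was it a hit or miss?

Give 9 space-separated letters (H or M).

Acc 1: bank0 row2 -> MISS (open row2); precharges=0
Acc 2: bank1 row0 -> MISS (open row0); precharges=0
Acc 3: bank1 row3 -> MISS (open row3); precharges=1
Acc 4: bank1 row0 -> MISS (open row0); precharges=2
Acc 5: bank0 row3 -> MISS (open row3); precharges=3
Acc 6: bank2 row3 -> MISS (open row3); precharges=3
Acc 7: bank1 row4 -> MISS (open row4); precharges=4
Acc 8: bank0 row4 -> MISS (open row4); precharges=5
Acc 9: bank2 row1 -> MISS (open row1); precharges=6

Answer: M M M M M M M M M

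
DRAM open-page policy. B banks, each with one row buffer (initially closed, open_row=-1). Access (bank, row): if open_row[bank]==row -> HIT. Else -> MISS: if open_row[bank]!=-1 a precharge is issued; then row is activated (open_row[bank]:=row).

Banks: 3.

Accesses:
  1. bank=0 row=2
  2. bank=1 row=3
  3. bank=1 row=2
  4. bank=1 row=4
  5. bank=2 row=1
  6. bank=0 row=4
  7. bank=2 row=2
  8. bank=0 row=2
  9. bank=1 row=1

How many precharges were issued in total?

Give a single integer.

Answer: 6

Derivation:
Acc 1: bank0 row2 -> MISS (open row2); precharges=0
Acc 2: bank1 row3 -> MISS (open row3); precharges=0
Acc 3: bank1 row2 -> MISS (open row2); precharges=1
Acc 4: bank1 row4 -> MISS (open row4); precharges=2
Acc 5: bank2 row1 -> MISS (open row1); precharges=2
Acc 6: bank0 row4 -> MISS (open row4); precharges=3
Acc 7: bank2 row2 -> MISS (open row2); precharges=4
Acc 8: bank0 row2 -> MISS (open row2); precharges=5
Acc 9: bank1 row1 -> MISS (open row1); precharges=6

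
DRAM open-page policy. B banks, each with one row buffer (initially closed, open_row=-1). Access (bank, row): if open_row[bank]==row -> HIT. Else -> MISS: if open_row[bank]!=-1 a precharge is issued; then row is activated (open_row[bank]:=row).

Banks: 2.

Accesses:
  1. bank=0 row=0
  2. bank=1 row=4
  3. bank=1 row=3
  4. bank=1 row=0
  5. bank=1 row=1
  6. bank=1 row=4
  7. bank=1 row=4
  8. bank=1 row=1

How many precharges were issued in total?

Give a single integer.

Answer: 5

Derivation:
Acc 1: bank0 row0 -> MISS (open row0); precharges=0
Acc 2: bank1 row4 -> MISS (open row4); precharges=0
Acc 3: bank1 row3 -> MISS (open row3); precharges=1
Acc 4: bank1 row0 -> MISS (open row0); precharges=2
Acc 5: bank1 row1 -> MISS (open row1); precharges=3
Acc 6: bank1 row4 -> MISS (open row4); precharges=4
Acc 7: bank1 row4 -> HIT
Acc 8: bank1 row1 -> MISS (open row1); precharges=5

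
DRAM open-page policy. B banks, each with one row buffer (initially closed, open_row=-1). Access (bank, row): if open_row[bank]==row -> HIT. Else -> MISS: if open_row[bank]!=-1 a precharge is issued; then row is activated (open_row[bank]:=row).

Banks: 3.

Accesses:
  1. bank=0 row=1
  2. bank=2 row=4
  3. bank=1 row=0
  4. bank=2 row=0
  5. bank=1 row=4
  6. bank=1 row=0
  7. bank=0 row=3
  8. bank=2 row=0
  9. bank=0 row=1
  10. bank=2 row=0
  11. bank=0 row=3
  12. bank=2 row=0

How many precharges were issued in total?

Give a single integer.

Answer: 6

Derivation:
Acc 1: bank0 row1 -> MISS (open row1); precharges=0
Acc 2: bank2 row4 -> MISS (open row4); precharges=0
Acc 3: bank1 row0 -> MISS (open row0); precharges=0
Acc 4: bank2 row0 -> MISS (open row0); precharges=1
Acc 5: bank1 row4 -> MISS (open row4); precharges=2
Acc 6: bank1 row0 -> MISS (open row0); precharges=3
Acc 7: bank0 row3 -> MISS (open row3); precharges=4
Acc 8: bank2 row0 -> HIT
Acc 9: bank0 row1 -> MISS (open row1); precharges=5
Acc 10: bank2 row0 -> HIT
Acc 11: bank0 row3 -> MISS (open row3); precharges=6
Acc 12: bank2 row0 -> HIT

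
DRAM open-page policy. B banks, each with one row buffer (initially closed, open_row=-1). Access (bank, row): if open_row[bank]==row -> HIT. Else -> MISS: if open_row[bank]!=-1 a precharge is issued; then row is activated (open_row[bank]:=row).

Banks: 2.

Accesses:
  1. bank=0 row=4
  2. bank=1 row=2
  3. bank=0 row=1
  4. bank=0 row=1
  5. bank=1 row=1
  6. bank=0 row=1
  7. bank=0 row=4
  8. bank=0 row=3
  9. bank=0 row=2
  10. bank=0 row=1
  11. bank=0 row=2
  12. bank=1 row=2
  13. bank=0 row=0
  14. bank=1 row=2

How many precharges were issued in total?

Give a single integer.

Acc 1: bank0 row4 -> MISS (open row4); precharges=0
Acc 2: bank1 row2 -> MISS (open row2); precharges=0
Acc 3: bank0 row1 -> MISS (open row1); precharges=1
Acc 4: bank0 row1 -> HIT
Acc 5: bank1 row1 -> MISS (open row1); precharges=2
Acc 6: bank0 row1 -> HIT
Acc 7: bank0 row4 -> MISS (open row4); precharges=3
Acc 8: bank0 row3 -> MISS (open row3); precharges=4
Acc 9: bank0 row2 -> MISS (open row2); precharges=5
Acc 10: bank0 row1 -> MISS (open row1); precharges=6
Acc 11: bank0 row2 -> MISS (open row2); precharges=7
Acc 12: bank1 row2 -> MISS (open row2); precharges=8
Acc 13: bank0 row0 -> MISS (open row0); precharges=9
Acc 14: bank1 row2 -> HIT

Answer: 9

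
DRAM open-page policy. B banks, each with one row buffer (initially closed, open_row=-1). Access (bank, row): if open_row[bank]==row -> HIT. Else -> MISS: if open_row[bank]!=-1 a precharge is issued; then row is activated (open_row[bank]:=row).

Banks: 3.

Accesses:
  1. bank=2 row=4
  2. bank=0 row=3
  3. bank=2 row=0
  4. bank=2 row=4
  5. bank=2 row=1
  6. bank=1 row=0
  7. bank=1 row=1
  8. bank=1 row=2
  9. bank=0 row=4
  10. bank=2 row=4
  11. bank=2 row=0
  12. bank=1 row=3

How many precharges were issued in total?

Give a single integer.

Answer: 9

Derivation:
Acc 1: bank2 row4 -> MISS (open row4); precharges=0
Acc 2: bank0 row3 -> MISS (open row3); precharges=0
Acc 3: bank2 row0 -> MISS (open row0); precharges=1
Acc 4: bank2 row4 -> MISS (open row4); precharges=2
Acc 5: bank2 row1 -> MISS (open row1); precharges=3
Acc 6: bank1 row0 -> MISS (open row0); precharges=3
Acc 7: bank1 row1 -> MISS (open row1); precharges=4
Acc 8: bank1 row2 -> MISS (open row2); precharges=5
Acc 9: bank0 row4 -> MISS (open row4); precharges=6
Acc 10: bank2 row4 -> MISS (open row4); precharges=7
Acc 11: bank2 row0 -> MISS (open row0); precharges=8
Acc 12: bank1 row3 -> MISS (open row3); precharges=9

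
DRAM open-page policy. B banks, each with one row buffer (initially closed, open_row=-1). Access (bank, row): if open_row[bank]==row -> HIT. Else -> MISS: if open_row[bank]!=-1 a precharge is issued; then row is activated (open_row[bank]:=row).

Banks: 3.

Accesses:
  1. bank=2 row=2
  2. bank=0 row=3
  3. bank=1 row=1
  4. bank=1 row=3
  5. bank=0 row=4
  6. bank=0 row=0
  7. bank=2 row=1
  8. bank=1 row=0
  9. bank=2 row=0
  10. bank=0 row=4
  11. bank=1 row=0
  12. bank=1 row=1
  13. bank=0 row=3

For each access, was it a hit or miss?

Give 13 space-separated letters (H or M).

Answer: M M M M M M M M M M H M M

Derivation:
Acc 1: bank2 row2 -> MISS (open row2); precharges=0
Acc 2: bank0 row3 -> MISS (open row3); precharges=0
Acc 3: bank1 row1 -> MISS (open row1); precharges=0
Acc 4: bank1 row3 -> MISS (open row3); precharges=1
Acc 5: bank0 row4 -> MISS (open row4); precharges=2
Acc 6: bank0 row0 -> MISS (open row0); precharges=3
Acc 7: bank2 row1 -> MISS (open row1); precharges=4
Acc 8: bank1 row0 -> MISS (open row0); precharges=5
Acc 9: bank2 row0 -> MISS (open row0); precharges=6
Acc 10: bank0 row4 -> MISS (open row4); precharges=7
Acc 11: bank1 row0 -> HIT
Acc 12: bank1 row1 -> MISS (open row1); precharges=8
Acc 13: bank0 row3 -> MISS (open row3); precharges=9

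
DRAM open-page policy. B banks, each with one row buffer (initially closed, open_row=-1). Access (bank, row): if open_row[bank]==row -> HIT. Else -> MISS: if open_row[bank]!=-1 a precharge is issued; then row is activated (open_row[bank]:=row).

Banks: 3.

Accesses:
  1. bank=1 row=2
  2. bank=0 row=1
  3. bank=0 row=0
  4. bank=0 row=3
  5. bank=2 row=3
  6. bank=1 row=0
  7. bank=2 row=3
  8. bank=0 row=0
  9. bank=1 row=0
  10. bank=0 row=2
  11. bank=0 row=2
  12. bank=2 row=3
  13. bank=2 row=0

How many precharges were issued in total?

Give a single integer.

Acc 1: bank1 row2 -> MISS (open row2); precharges=0
Acc 2: bank0 row1 -> MISS (open row1); precharges=0
Acc 3: bank0 row0 -> MISS (open row0); precharges=1
Acc 4: bank0 row3 -> MISS (open row3); precharges=2
Acc 5: bank2 row3 -> MISS (open row3); precharges=2
Acc 6: bank1 row0 -> MISS (open row0); precharges=3
Acc 7: bank2 row3 -> HIT
Acc 8: bank0 row0 -> MISS (open row0); precharges=4
Acc 9: bank1 row0 -> HIT
Acc 10: bank0 row2 -> MISS (open row2); precharges=5
Acc 11: bank0 row2 -> HIT
Acc 12: bank2 row3 -> HIT
Acc 13: bank2 row0 -> MISS (open row0); precharges=6

Answer: 6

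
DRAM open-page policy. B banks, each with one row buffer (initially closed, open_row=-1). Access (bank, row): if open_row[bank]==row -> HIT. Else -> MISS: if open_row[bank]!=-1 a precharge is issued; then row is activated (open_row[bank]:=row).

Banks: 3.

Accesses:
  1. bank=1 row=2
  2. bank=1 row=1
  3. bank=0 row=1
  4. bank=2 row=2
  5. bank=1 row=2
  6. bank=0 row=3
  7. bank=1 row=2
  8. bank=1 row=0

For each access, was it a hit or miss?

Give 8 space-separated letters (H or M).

Answer: M M M M M M H M

Derivation:
Acc 1: bank1 row2 -> MISS (open row2); precharges=0
Acc 2: bank1 row1 -> MISS (open row1); precharges=1
Acc 3: bank0 row1 -> MISS (open row1); precharges=1
Acc 4: bank2 row2 -> MISS (open row2); precharges=1
Acc 5: bank1 row2 -> MISS (open row2); precharges=2
Acc 6: bank0 row3 -> MISS (open row3); precharges=3
Acc 7: bank1 row2 -> HIT
Acc 8: bank1 row0 -> MISS (open row0); precharges=4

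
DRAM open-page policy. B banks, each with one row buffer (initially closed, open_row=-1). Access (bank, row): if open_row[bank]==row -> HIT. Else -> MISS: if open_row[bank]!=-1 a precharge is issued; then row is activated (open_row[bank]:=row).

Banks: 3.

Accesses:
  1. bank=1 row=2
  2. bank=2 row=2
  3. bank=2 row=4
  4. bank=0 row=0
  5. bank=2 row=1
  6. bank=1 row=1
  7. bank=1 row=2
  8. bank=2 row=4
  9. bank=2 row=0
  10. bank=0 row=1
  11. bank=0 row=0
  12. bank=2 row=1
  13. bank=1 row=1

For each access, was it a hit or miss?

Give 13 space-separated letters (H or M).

Acc 1: bank1 row2 -> MISS (open row2); precharges=0
Acc 2: bank2 row2 -> MISS (open row2); precharges=0
Acc 3: bank2 row4 -> MISS (open row4); precharges=1
Acc 4: bank0 row0 -> MISS (open row0); precharges=1
Acc 5: bank2 row1 -> MISS (open row1); precharges=2
Acc 6: bank1 row1 -> MISS (open row1); precharges=3
Acc 7: bank1 row2 -> MISS (open row2); precharges=4
Acc 8: bank2 row4 -> MISS (open row4); precharges=5
Acc 9: bank2 row0 -> MISS (open row0); precharges=6
Acc 10: bank0 row1 -> MISS (open row1); precharges=7
Acc 11: bank0 row0 -> MISS (open row0); precharges=8
Acc 12: bank2 row1 -> MISS (open row1); precharges=9
Acc 13: bank1 row1 -> MISS (open row1); precharges=10

Answer: M M M M M M M M M M M M M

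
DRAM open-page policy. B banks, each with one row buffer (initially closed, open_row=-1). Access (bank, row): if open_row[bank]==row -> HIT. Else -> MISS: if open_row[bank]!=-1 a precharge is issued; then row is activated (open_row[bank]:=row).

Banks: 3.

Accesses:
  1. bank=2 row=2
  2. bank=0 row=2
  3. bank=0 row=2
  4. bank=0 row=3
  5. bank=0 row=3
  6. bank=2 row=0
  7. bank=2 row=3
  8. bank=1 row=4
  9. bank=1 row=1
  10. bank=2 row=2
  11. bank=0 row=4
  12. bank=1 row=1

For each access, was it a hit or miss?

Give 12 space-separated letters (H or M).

Acc 1: bank2 row2 -> MISS (open row2); precharges=0
Acc 2: bank0 row2 -> MISS (open row2); precharges=0
Acc 3: bank0 row2 -> HIT
Acc 4: bank0 row3 -> MISS (open row3); precharges=1
Acc 5: bank0 row3 -> HIT
Acc 6: bank2 row0 -> MISS (open row0); precharges=2
Acc 7: bank2 row3 -> MISS (open row3); precharges=3
Acc 8: bank1 row4 -> MISS (open row4); precharges=3
Acc 9: bank1 row1 -> MISS (open row1); precharges=4
Acc 10: bank2 row2 -> MISS (open row2); precharges=5
Acc 11: bank0 row4 -> MISS (open row4); precharges=6
Acc 12: bank1 row1 -> HIT

Answer: M M H M H M M M M M M H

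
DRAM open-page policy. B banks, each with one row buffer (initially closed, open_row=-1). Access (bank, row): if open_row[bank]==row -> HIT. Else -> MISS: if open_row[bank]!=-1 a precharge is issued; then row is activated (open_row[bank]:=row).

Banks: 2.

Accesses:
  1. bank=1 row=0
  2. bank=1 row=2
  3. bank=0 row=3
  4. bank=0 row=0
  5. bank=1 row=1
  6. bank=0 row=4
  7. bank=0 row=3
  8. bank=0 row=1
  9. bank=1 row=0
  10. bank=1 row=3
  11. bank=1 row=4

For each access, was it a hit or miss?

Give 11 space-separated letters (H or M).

Acc 1: bank1 row0 -> MISS (open row0); precharges=0
Acc 2: bank1 row2 -> MISS (open row2); precharges=1
Acc 3: bank0 row3 -> MISS (open row3); precharges=1
Acc 4: bank0 row0 -> MISS (open row0); precharges=2
Acc 5: bank1 row1 -> MISS (open row1); precharges=3
Acc 6: bank0 row4 -> MISS (open row4); precharges=4
Acc 7: bank0 row3 -> MISS (open row3); precharges=5
Acc 8: bank0 row1 -> MISS (open row1); precharges=6
Acc 9: bank1 row0 -> MISS (open row0); precharges=7
Acc 10: bank1 row3 -> MISS (open row3); precharges=8
Acc 11: bank1 row4 -> MISS (open row4); precharges=9

Answer: M M M M M M M M M M M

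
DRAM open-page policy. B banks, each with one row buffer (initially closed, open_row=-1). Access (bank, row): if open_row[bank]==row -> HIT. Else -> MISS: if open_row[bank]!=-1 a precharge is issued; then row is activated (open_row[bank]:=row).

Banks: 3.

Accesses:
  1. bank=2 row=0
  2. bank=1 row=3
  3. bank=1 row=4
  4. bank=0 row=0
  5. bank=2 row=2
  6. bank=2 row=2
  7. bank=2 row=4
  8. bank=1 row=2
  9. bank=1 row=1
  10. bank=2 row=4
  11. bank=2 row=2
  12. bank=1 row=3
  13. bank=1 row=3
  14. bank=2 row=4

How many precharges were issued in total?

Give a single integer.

Answer: 8

Derivation:
Acc 1: bank2 row0 -> MISS (open row0); precharges=0
Acc 2: bank1 row3 -> MISS (open row3); precharges=0
Acc 3: bank1 row4 -> MISS (open row4); precharges=1
Acc 4: bank0 row0 -> MISS (open row0); precharges=1
Acc 5: bank2 row2 -> MISS (open row2); precharges=2
Acc 6: bank2 row2 -> HIT
Acc 7: bank2 row4 -> MISS (open row4); precharges=3
Acc 8: bank1 row2 -> MISS (open row2); precharges=4
Acc 9: bank1 row1 -> MISS (open row1); precharges=5
Acc 10: bank2 row4 -> HIT
Acc 11: bank2 row2 -> MISS (open row2); precharges=6
Acc 12: bank1 row3 -> MISS (open row3); precharges=7
Acc 13: bank1 row3 -> HIT
Acc 14: bank2 row4 -> MISS (open row4); precharges=8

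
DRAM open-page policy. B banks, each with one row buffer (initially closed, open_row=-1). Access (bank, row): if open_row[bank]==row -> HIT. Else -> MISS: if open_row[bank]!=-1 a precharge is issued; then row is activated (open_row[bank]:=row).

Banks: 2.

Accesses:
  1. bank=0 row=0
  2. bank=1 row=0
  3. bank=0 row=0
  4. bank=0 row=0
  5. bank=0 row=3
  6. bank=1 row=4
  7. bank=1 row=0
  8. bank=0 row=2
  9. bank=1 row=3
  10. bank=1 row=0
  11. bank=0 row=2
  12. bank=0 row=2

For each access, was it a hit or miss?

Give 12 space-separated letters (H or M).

Answer: M M H H M M M M M M H H

Derivation:
Acc 1: bank0 row0 -> MISS (open row0); precharges=0
Acc 2: bank1 row0 -> MISS (open row0); precharges=0
Acc 3: bank0 row0 -> HIT
Acc 4: bank0 row0 -> HIT
Acc 5: bank0 row3 -> MISS (open row3); precharges=1
Acc 6: bank1 row4 -> MISS (open row4); precharges=2
Acc 7: bank1 row0 -> MISS (open row0); precharges=3
Acc 8: bank0 row2 -> MISS (open row2); precharges=4
Acc 9: bank1 row3 -> MISS (open row3); precharges=5
Acc 10: bank1 row0 -> MISS (open row0); precharges=6
Acc 11: bank0 row2 -> HIT
Acc 12: bank0 row2 -> HIT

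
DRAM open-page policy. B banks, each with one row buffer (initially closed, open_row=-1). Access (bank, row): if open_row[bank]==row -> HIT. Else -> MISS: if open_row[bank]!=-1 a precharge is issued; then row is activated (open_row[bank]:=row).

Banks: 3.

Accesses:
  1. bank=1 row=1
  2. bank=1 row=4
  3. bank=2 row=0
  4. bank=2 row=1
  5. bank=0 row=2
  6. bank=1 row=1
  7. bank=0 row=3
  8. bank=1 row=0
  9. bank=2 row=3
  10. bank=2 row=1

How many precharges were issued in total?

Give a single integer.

Answer: 7

Derivation:
Acc 1: bank1 row1 -> MISS (open row1); precharges=0
Acc 2: bank1 row4 -> MISS (open row4); precharges=1
Acc 3: bank2 row0 -> MISS (open row0); precharges=1
Acc 4: bank2 row1 -> MISS (open row1); precharges=2
Acc 5: bank0 row2 -> MISS (open row2); precharges=2
Acc 6: bank1 row1 -> MISS (open row1); precharges=3
Acc 7: bank0 row3 -> MISS (open row3); precharges=4
Acc 8: bank1 row0 -> MISS (open row0); precharges=5
Acc 9: bank2 row3 -> MISS (open row3); precharges=6
Acc 10: bank2 row1 -> MISS (open row1); precharges=7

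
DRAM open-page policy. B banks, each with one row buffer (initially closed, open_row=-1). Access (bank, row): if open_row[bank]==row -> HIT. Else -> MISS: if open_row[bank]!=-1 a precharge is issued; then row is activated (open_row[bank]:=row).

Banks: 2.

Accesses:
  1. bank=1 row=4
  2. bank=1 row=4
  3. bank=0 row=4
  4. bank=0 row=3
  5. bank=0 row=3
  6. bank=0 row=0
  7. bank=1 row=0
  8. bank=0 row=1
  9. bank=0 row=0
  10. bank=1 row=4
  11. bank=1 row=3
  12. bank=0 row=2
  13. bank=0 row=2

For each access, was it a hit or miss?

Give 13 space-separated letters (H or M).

Answer: M H M M H M M M M M M M H

Derivation:
Acc 1: bank1 row4 -> MISS (open row4); precharges=0
Acc 2: bank1 row4 -> HIT
Acc 3: bank0 row4 -> MISS (open row4); precharges=0
Acc 4: bank0 row3 -> MISS (open row3); precharges=1
Acc 5: bank0 row3 -> HIT
Acc 6: bank0 row0 -> MISS (open row0); precharges=2
Acc 7: bank1 row0 -> MISS (open row0); precharges=3
Acc 8: bank0 row1 -> MISS (open row1); precharges=4
Acc 9: bank0 row0 -> MISS (open row0); precharges=5
Acc 10: bank1 row4 -> MISS (open row4); precharges=6
Acc 11: bank1 row3 -> MISS (open row3); precharges=7
Acc 12: bank0 row2 -> MISS (open row2); precharges=8
Acc 13: bank0 row2 -> HIT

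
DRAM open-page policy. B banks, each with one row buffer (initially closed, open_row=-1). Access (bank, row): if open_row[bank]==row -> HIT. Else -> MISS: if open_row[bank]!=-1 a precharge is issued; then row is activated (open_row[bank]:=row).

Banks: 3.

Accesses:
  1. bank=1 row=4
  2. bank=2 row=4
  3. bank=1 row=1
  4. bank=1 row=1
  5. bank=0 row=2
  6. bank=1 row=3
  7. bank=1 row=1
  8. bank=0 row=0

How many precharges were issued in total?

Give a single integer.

Acc 1: bank1 row4 -> MISS (open row4); precharges=0
Acc 2: bank2 row4 -> MISS (open row4); precharges=0
Acc 3: bank1 row1 -> MISS (open row1); precharges=1
Acc 4: bank1 row1 -> HIT
Acc 5: bank0 row2 -> MISS (open row2); precharges=1
Acc 6: bank1 row3 -> MISS (open row3); precharges=2
Acc 7: bank1 row1 -> MISS (open row1); precharges=3
Acc 8: bank0 row0 -> MISS (open row0); precharges=4

Answer: 4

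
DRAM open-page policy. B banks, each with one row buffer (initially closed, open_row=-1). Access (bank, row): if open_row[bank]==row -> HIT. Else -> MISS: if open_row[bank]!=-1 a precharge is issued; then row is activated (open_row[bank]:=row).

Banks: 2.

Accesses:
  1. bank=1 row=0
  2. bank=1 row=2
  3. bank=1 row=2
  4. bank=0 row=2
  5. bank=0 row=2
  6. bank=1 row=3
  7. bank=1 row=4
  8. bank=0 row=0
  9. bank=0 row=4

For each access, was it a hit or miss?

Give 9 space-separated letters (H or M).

Answer: M M H M H M M M M

Derivation:
Acc 1: bank1 row0 -> MISS (open row0); precharges=0
Acc 2: bank1 row2 -> MISS (open row2); precharges=1
Acc 3: bank1 row2 -> HIT
Acc 4: bank0 row2 -> MISS (open row2); precharges=1
Acc 5: bank0 row2 -> HIT
Acc 6: bank1 row3 -> MISS (open row3); precharges=2
Acc 7: bank1 row4 -> MISS (open row4); precharges=3
Acc 8: bank0 row0 -> MISS (open row0); precharges=4
Acc 9: bank0 row4 -> MISS (open row4); precharges=5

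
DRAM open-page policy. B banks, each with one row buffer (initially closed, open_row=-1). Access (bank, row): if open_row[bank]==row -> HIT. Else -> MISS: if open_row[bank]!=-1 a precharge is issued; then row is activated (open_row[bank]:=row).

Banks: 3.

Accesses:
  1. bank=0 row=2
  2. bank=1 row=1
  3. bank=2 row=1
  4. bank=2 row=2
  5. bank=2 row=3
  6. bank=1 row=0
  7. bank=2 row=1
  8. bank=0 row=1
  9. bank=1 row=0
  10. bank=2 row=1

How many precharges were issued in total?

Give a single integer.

Answer: 5

Derivation:
Acc 1: bank0 row2 -> MISS (open row2); precharges=0
Acc 2: bank1 row1 -> MISS (open row1); precharges=0
Acc 3: bank2 row1 -> MISS (open row1); precharges=0
Acc 4: bank2 row2 -> MISS (open row2); precharges=1
Acc 5: bank2 row3 -> MISS (open row3); precharges=2
Acc 6: bank1 row0 -> MISS (open row0); precharges=3
Acc 7: bank2 row1 -> MISS (open row1); precharges=4
Acc 8: bank0 row1 -> MISS (open row1); precharges=5
Acc 9: bank1 row0 -> HIT
Acc 10: bank2 row1 -> HIT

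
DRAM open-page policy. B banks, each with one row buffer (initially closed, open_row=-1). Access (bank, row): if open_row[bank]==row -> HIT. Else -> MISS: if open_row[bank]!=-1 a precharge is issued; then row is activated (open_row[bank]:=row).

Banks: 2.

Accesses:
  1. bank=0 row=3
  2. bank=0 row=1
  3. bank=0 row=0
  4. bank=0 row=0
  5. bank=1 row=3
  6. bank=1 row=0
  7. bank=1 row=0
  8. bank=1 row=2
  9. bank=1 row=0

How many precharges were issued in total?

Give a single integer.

Acc 1: bank0 row3 -> MISS (open row3); precharges=0
Acc 2: bank0 row1 -> MISS (open row1); precharges=1
Acc 3: bank0 row0 -> MISS (open row0); precharges=2
Acc 4: bank0 row0 -> HIT
Acc 5: bank1 row3 -> MISS (open row3); precharges=2
Acc 6: bank1 row0 -> MISS (open row0); precharges=3
Acc 7: bank1 row0 -> HIT
Acc 8: bank1 row2 -> MISS (open row2); precharges=4
Acc 9: bank1 row0 -> MISS (open row0); precharges=5

Answer: 5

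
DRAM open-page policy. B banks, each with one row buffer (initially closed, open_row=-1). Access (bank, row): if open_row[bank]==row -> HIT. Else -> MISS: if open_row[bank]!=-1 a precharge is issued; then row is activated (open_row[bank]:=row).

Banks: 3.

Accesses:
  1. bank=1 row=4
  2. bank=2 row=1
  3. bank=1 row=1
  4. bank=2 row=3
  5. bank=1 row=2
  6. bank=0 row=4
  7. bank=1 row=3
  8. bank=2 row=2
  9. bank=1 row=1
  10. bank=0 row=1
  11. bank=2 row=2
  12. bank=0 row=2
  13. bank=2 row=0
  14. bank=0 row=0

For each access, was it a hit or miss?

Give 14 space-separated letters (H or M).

Acc 1: bank1 row4 -> MISS (open row4); precharges=0
Acc 2: bank2 row1 -> MISS (open row1); precharges=0
Acc 3: bank1 row1 -> MISS (open row1); precharges=1
Acc 4: bank2 row3 -> MISS (open row3); precharges=2
Acc 5: bank1 row2 -> MISS (open row2); precharges=3
Acc 6: bank0 row4 -> MISS (open row4); precharges=3
Acc 7: bank1 row3 -> MISS (open row3); precharges=4
Acc 8: bank2 row2 -> MISS (open row2); precharges=5
Acc 9: bank1 row1 -> MISS (open row1); precharges=6
Acc 10: bank0 row1 -> MISS (open row1); precharges=7
Acc 11: bank2 row2 -> HIT
Acc 12: bank0 row2 -> MISS (open row2); precharges=8
Acc 13: bank2 row0 -> MISS (open row0); precharges=9
Acc 14: bank0 row0 -> MISS (open row0); precharges=10

Answer: M M M M M M M M M M H M M M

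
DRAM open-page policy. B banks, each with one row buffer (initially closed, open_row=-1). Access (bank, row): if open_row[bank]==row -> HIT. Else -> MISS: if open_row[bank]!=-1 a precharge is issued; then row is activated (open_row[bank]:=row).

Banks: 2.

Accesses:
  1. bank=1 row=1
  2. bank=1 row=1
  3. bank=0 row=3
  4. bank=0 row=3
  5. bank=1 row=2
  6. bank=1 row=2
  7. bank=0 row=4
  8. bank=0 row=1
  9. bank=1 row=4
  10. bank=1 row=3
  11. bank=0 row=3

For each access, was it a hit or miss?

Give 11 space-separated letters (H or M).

Answer: M H M H M H M M M M M

Derivation:
Acc 1: bank1 row1 -> MISS (open row1); precharges=0
Acc 2: bank1 row1 -> HIT
Acc 3: bank0 row3 -> MISS (open row3); precharges=0
Acc 4: bank0 row3 -> HIT
Acc 5: bank1 row2 -> MISS (open row2); precharges=1
Acc 6: bank1 row2 -> HIT
Acc 7: bank0 row4 -> MISS (open row4); precharges=2
Acc 8: bank0 row1 -> MISS (open row1); precharges=3
Acc 9: bank1 row4 -> MISS (open row4); precharges=4
Acc 10: bank1 row3 -> MISS (open row3); precharges=5
Acc 11: bank0 row3 -> MISS (open row3); precharges=6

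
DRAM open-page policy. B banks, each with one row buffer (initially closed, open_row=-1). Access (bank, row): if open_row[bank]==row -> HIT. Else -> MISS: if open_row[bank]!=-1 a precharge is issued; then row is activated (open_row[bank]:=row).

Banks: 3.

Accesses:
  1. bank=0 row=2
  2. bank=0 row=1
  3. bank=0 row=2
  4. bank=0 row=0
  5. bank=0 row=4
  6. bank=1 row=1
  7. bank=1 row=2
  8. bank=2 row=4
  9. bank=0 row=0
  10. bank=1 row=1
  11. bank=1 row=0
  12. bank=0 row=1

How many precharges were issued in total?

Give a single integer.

Acc 1: bank0 row2 -> MISS (open row2); precharges=0
Acc 2: bank0 row1 -> MISS (open row1); precharges=1
Acc 3: bank0 row2 -> MISS (open row2); precharges=2
Acc 4: bank0 row0 -> MISS (open row0); precharges=3
Acc 5: bank0 row4 -> MISS (open row4); precharges=4
Acc 6: bank1 row1 -> MISS (open row1); precharges=4
Acc 7: bank1 row2 -> MISS (open row2); precharges=5
Acc 8: bank2 row4 -> MISS (open row4); precharges=5
Acc 9: bank0 row0 -> MISS (open row0); precharges=6
Acc 10: bank1 row1 -> MISS (open row1); precharges=7
Acc 11: bank1 row0 -> MISS (open row0); precharges=8
Acc 12: bank0 row1 -> MISS (open row1); precharges=9

Answer: 9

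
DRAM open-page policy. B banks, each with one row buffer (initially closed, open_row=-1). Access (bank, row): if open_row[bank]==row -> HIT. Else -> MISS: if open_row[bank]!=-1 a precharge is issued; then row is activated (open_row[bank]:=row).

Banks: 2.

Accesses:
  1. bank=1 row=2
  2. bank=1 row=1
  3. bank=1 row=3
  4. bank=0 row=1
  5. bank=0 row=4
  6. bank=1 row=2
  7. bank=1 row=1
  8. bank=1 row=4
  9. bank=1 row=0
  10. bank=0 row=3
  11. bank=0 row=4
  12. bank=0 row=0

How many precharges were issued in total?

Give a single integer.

Acc 1: bank1 row2 -> MISS (open row2); precharges=0
Acc 2: bank1 row1 -> MISS (open row1); precharges=1
Acc 3: bank1 row3 -> MISS (open row3); precharges=2
Acc 4: bank0 row1 -> MISS (open row1); precharges=2
Acc 5: bank0 row4 -> MISS (open row4); precharges=3
Acc 6: bank1 row2 -> MISS (open row2); precharges=4
Acc 7: bank1 row1 -> MISS (open row1); precharges=5
Acc 8: bank1 row4 -> MISS (open row4); precharges=6
Acc 9: bank1 row0 -> MISS (open row0); precharges=7
Acc 10: bank0 row3 -> MISS (open row3); precharges=8
Acc 11: bank0 row4 -> MISS (open row4); precharges=9
Acc 12: bank0 row0 -> MISS (open row0); precharges=10

Answer: 10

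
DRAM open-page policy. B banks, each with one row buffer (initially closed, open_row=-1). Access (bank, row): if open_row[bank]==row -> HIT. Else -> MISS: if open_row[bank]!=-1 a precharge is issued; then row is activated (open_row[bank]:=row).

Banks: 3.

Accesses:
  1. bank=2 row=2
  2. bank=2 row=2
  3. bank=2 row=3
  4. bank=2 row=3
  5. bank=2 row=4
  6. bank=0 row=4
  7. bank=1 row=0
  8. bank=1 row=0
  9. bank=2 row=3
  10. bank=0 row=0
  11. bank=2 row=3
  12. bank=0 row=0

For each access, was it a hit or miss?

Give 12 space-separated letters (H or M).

Answer: M H M H M M M H M M H H

Derivation:
Acc 1: bank2 row2 -> MISS (open row2); precharges=0
Acc 2: bank2 row2 -> HIT
Acc 3: bank2 row3 -> MISS (open row3); precharges=1
Acc 4: bank2 row3 -> HIT
Acc 5: bank2 row4 -> MISS (open row4); precharges=2
Acc 6: bank0 row4 -> MISS (open row4); precharges=2
Acc 7: bank1 row0 -> MISS (open row0); precharges=2
Acc 8: bank1 row0 -> HIT
Acc 9: bank2 row3 -> MISS (open row3); precharges=3
Acc 10: bank0 row0 -> MISS (open row0); precharges=4
Acc 11: bank2 row3 -> HIT
Acc 12: bank0 row0 -> HIT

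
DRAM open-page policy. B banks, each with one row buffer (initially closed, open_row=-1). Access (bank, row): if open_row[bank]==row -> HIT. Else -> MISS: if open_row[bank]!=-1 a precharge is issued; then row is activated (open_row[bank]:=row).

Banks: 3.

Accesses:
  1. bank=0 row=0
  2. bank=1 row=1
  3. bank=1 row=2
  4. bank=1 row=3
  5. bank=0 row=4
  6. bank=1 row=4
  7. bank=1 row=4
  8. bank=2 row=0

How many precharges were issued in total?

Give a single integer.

Answer: 4

Derivation:
Acc 1: bank0 row0 -> MISS (open row0); precharges=0
Acc 2: bank1 row1 -> MISS (open row1); precharges=0
Acc 3: bank1 row2 -> MISS (open row2); precharges=1
Acc 4: bank1 row3 -> MISS (open row3); precharges=2
Acc 5: bank0 row4 -> MISS (open row4); precharges=3
Acc 6: bank1 row4 -> MISS (open row4); precharges=4
Acc 7: bank1 row4 -> HIT
Acc 8: bank2 row0 -> MISS (open row0); precharges=4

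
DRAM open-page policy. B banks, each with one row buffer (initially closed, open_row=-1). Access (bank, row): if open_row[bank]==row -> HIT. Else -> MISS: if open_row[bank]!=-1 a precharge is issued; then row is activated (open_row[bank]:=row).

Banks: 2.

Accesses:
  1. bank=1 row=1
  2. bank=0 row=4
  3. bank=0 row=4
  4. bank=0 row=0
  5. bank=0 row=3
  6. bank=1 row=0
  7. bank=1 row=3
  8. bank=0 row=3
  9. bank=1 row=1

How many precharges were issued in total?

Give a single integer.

Answer: 5

Derivation:
Acc 1: bank1 row1 -> MISS (open row1); precharges=0
Acc 2: bank0 row4 -> MISS (open row4); precharges=0
Acc 3: bank0 row4 -> HIT
Acc 4: bank0 row0 -> MISS (open row0); precharges=1
Acc 5: bank0 row3 -> MISS (open row3); precharges=2
Acc 6: bank1 row0 -> MISS (open row0); precharges=3
Acc 7: bank1 row3 -> MISS (open row3); precharges=4
Acc 8: bank0 row3 -> HIT
Acc 9: bank1 row1 -> MISS (open row1); precharges=5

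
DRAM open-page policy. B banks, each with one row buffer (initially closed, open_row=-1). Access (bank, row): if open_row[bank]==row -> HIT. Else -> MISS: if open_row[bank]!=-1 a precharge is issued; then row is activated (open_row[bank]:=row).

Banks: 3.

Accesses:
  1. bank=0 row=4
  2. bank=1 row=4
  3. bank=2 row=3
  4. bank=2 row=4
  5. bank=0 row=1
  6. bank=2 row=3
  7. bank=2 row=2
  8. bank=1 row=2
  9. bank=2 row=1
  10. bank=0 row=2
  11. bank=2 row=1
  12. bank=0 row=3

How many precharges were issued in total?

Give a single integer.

Acc 1: bank0 row4 -> MISS (open row4); precharges=0
Acc 2: bank1 row4 -> MISS (open row4); precharges=0
Acc 3: bank2 row3 -> MISS (open row3); precharges=0
Acc 4: bank2 row4 -> MISS (open row4); precharges=1
Acc 5: bank0 row1 -> MISS (open row1); precharges=2
Acc 6: bank2 row3 -> MISS (open row3); precharges=3
Acc 7: bank2 row2 -> MISS (open row2); precharges=4
Acc 8: bank1 row2 -> MISS (open row2); precharges=5
Acc 9: bank2 row1 -> MISS (open row1); precharges=6
Acc 10: bank0 row2 -> MISS (open row2); precharges=7
Acc 11: bank2 row1 -> HIT
Acc 12: bank0 row3 -> MISS (open row3); precharges=8

Answer: 8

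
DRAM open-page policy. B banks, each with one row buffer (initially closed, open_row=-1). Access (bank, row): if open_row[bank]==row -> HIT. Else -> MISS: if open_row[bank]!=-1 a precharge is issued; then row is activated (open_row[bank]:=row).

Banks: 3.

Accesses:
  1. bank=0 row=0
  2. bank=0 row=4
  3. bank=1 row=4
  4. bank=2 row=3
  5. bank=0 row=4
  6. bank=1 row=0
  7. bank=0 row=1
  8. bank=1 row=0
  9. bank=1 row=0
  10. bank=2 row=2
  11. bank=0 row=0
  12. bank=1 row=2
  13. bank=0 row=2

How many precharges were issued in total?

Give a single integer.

Acc 1: bank0 row0 -> MISS (open row0); precharges=0
Acc 2: bank0 row4 -> MISS (open row4); precharges=1
Acc 3: bank1 row4 -> MISS (open row4); precharges=1
Acc 4: bank2 row3 -> MISS (open row3); precharges=1
Acc 5: bank0 row4 -> HIT
Acc 6: bank1 row0 -> MISS (open row0); precharges=2
Acc 7: bank0 row1 -> MISS (open row1); precharges=3
Acc 8: bank1 row0 -> HIT
Acc 9: bank1 row0 -> HIT
Acc 10: bank2 row2 -> MISS (open row2); precharges=4
Acc 11: bank0 row0 -> MISS (open row0); precharges=5
Acc 12: bank1 row2 -> MISS (open row2); precharges=6
Acc 13: bank0 row2 -> MISS (open row2); precharges=7

Answer: 7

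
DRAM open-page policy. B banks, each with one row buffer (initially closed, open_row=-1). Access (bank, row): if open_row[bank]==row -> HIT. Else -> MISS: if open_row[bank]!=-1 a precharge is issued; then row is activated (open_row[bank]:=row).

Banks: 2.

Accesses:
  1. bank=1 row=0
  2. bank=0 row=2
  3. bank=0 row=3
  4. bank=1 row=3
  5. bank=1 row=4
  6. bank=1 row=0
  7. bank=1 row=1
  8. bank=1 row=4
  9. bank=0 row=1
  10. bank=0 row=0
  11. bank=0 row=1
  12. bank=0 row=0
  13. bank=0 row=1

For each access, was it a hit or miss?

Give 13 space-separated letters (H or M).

Answer: M M M M M M M M M M M M M

Derivation:
Acc 1: bank1 row0 -> MISS (open row0); precharges=0
Acc 2: bank0 row2 -> MISS (open row2); precharges=0
Acc 3: bank0 row3 -> MISS (open row3); precharges=1
Acc 4: bank1 row3 -> MISS (open row3); precharges=2
Acc 5: bank1 row4 -> MISS (open row4); precharges=3
Acc 6: bank1 row0 -> MISS (open row0); precharges=4
Acc 7: bank1 row1 -> MISS (open row1); precharges=5
Acc 8: bank1 row4 -> MISS (open row4); precharges=6
Acc 9: bank0 row1 -> MISS (open row1); precharges=7
Acc 10: bank0 row0 -> MISS (open row0); precharges=8
Acc 11: bank0 row1 -> MISS (open row1); precharges=9
Acc 12: bank0 row0 -> MISS (open row0); precharges=10
Acc 13: bank0 row1 -> MISS (open row1); precharges=11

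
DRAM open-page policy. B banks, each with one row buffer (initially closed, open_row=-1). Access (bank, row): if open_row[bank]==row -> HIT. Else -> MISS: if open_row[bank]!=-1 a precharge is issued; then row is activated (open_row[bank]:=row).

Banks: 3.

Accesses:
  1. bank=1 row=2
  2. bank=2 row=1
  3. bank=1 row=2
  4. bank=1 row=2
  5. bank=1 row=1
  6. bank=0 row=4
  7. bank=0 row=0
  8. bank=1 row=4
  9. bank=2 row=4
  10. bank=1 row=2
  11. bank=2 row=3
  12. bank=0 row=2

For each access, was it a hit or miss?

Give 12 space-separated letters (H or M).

Acc 1: bank1 row2 -> MISS (open row2); precharges=0
Acc 2: bank2 row1 -> MISS (open row1); precharges=0
Acc 3: bank1 row2 -> HIT
Acc 4: bank1 row2 -> HIT
Acc 5: bank1 row1 -> MISS (open row1); precharges=1
Acc 6: bank0 row4 -> MISS (open row4); precharges=1
Acc 7: bank0 row0 -> MISS (open row0); precharges=2
Acc 8: bank1 row4 -> MISS (open row4); precharges=3
Acc 9: bank2 row4 -> MISS (open row4); precharges=4
Acc 10: bank1 row2 -> MISS (open row2); precharges=5
Acc 11: bank2 row3 -> MISS (open row3); precharges=6
Acc 12: bank0 row2 -> MISS (open row2); precharges=7

Answer: M M H H M M M M M M M M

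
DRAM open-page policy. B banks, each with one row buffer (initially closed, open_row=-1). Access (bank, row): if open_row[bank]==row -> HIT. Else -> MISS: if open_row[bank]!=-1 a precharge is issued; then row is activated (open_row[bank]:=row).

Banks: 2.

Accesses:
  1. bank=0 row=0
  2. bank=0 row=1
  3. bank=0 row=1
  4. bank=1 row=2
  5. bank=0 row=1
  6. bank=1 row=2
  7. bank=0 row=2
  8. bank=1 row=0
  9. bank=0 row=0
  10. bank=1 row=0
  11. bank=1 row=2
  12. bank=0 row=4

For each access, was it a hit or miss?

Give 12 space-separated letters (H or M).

Answer: M M H M H H M M M H M M

Derivation:
Acc 1: bank0 row0 -> MISS (open row0); precharges=0
Acc 2: bank0 row1 -> MISS (open row1); precharges=1
Acc 3: bank0 row1 -> HIT
Acc 4: bank1 row2 -> MISS (open row2); precharges=1
Acc 5: bank0 row1 -> HIT
Acc 6: bank1 row2 -> HIT
Acc 7: bank0 row2 -> MISS (open row2); precharges=2
Acc 8: bank1 row0 -> MISS (open row0); precharges=3
Acc 9: bank0 row0 -> MISS (open row0); precharges=4
Acc 10: bank1 row0 -> HIT
Acc 11: bank1 row2 -> MISS (open row2); precharges=5
Acc 12: bank0 row4 -> MISS (open row4); precharges=6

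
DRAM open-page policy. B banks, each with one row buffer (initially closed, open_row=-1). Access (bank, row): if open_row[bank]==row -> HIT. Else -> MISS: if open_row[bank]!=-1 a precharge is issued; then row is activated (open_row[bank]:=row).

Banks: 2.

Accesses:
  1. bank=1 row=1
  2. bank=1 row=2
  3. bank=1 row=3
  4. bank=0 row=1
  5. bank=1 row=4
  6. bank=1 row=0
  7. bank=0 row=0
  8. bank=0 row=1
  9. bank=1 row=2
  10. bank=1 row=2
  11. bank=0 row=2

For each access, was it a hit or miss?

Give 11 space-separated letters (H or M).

Answer: M M M M M M M M M H M

Derivation:
Acc 1: bank1 row1 -> MISS (open row1); precharges=0
Acc 2: bank1 row2 -> MISS (open row2); precharges=1
Acc 3: bank1 row3 -> MISS (open row3); precharges=2
Acc 4: bank0 row1 -> MISS (open row1); precharges=2
Acc 5: bank1 row4 -> MISS (open row4); precharges=3
Acc 6: bank1 row0 -> MISS (open row0); precharges=4
Acc 7: bank0 row0 -> MISS (open row0); precharges=5
Acc 8: bank0 row1 -> MISS (open row1); precharges=6
Acc 9: bank1 row2 -> MISS (open row2); precharges=7
Acc 10: bank1 row2 -> HIT
Acc 11: bank0 row2 -> MISS (open row2); precharges=8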